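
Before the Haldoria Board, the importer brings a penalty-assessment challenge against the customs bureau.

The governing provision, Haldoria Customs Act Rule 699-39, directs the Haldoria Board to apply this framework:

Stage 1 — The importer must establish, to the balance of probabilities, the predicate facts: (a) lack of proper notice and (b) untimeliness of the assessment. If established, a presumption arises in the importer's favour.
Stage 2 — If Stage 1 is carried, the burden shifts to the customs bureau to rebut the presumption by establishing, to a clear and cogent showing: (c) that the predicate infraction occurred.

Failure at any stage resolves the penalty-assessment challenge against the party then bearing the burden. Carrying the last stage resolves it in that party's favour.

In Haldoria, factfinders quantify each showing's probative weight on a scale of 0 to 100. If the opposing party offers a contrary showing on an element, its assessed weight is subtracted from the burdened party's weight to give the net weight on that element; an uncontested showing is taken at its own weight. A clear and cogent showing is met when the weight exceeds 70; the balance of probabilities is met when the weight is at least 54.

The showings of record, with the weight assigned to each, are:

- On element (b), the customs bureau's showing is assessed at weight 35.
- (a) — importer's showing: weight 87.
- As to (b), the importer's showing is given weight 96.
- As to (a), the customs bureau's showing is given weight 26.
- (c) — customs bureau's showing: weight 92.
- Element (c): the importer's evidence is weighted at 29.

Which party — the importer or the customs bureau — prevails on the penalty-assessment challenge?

Stage 1 (importer, the balance of probabilities, weight is at least 54): (a) net 87−26=61 ≥ 54 — meets; (b) net 96−35=61 ≥ 54 — meets.
  Stage 1 carried; the burden shifts to the customs bureau.
Stage 2 (customs bureau, a clear and cogent showing, weight exceeds 70): (c) net 92−29=63 ≤ 70 — fails.
  Not every element is met, so the customs bureau fails to carry Stage 2.
The importer prevails.

importer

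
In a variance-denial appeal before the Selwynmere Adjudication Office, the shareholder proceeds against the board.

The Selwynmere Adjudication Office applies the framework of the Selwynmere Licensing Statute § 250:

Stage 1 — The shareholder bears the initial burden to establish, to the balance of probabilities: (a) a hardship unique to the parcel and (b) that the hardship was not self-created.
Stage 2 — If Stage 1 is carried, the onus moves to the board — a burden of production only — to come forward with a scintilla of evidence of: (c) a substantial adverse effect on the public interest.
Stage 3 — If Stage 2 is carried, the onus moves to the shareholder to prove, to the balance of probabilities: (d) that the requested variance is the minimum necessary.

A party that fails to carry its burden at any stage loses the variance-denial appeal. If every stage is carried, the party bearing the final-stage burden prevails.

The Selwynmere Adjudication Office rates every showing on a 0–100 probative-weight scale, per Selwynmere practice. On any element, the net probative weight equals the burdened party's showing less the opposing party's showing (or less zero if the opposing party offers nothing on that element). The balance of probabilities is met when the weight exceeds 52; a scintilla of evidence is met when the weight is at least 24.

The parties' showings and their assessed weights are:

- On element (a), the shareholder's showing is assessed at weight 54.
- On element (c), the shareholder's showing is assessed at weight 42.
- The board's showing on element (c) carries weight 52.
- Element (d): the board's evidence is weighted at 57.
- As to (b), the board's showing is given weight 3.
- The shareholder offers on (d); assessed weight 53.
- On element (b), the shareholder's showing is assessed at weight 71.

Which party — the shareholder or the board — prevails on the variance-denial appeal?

shareholder

At Stage 1 the shareholder must meet the balance of probabilities (weight exceeds 52): on (a) the weight is 54, which does exceed 52, so (a) meets the standard; on (b) the weight is 71 less the opposing 3 gives net 68, which does exceed 52, so (b) meets the standard.
  Stage 1 is satisfied; the onus moves to the board.
At Stage 2 the board must meet a scintilla of evidence (weight is at least 24): on (c) the weight is 52 less the opposing 42 gives net 10, which does not reach 24, so (c) does not meet the standard.
  The board does not carry Stage 2.
The shareholder prevails.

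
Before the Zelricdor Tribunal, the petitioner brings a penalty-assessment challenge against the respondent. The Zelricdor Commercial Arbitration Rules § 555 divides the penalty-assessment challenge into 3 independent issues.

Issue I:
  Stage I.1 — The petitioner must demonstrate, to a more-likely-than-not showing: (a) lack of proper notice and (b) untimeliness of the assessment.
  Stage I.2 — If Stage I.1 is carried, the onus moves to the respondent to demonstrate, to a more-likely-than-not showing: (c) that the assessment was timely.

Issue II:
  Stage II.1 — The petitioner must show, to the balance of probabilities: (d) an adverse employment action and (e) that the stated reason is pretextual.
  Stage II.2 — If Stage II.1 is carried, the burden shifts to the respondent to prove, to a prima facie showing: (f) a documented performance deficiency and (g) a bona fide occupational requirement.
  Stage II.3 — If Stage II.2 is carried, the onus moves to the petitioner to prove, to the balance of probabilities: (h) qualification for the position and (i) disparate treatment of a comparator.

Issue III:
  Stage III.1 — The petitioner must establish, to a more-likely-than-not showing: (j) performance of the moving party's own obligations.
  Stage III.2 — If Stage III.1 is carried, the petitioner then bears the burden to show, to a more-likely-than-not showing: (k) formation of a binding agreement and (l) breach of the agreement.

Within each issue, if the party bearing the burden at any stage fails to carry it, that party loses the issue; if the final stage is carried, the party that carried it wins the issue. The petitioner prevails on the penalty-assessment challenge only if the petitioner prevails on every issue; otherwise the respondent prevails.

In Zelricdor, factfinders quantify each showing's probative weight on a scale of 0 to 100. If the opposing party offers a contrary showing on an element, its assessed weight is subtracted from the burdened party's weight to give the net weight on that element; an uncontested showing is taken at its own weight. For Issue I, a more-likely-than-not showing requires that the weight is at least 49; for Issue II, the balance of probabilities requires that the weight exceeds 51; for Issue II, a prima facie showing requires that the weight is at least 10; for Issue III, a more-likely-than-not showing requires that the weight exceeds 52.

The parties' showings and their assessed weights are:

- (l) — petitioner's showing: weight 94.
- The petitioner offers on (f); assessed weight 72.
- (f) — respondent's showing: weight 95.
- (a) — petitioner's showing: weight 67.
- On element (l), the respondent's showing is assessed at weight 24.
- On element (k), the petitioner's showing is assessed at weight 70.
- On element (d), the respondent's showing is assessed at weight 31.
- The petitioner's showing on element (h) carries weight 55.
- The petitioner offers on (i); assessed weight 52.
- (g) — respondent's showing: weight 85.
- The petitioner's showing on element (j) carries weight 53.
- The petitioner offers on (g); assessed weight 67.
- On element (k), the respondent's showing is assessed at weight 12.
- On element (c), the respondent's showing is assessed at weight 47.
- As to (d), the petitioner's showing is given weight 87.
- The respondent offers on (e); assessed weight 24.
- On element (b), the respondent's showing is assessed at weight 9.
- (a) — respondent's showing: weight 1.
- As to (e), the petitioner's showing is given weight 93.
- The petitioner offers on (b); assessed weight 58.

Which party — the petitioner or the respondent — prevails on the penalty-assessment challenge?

petitioner

— Issue I —
At Stage I.1 the petitioner must meet a more-likely-than-not showing (weight is at least 49): on (a) the weight is 67 less the opposing 1 gives net 66, ≥ 49, so (a) meets the standard; on (b) the weight is 58 less the opposing 9 gives net 49, which does reach 49, so (b) meets the standard.
  Stage I.1 is satisfied; the onus moves to the respondent.
At Stage I.2 the respondent must meet a more-likely-than-not showing (weight is at least 49): on (c) the weight is 47, which does not reach 49, so (c) does not meet the standard.
  Not every element is met, so the respondent fails to carry Stage I.2.
The petitioner prevails on this issue.
— Issue II —
At Stage II.1 the petitioner must meet the balance of probabilities (weight exceeds 51): on (d) the weight is 87 less the opposing 31 gives net 56, > 51, so (d) meets the standard; on (e) the weight is 93 less the opposing 24 gives net 69, > 51, so (e) meets the standard.
  Stage II.1 carried; the burden shifts to the respondent.
At Stage II.2 the respondent must meet a prima facie showing (weight is at least 10): on (f) the weight is 95 less the opposing 72 gives net 23, ≥ 10, so (f) meets the standard; on (g) the weight is 85 less the opposing 67 gives net 18, which does reach 10, so (g) meets the standard.
  The respondent carries Stage II.2; the petitioner now bears the burden.
At Stage II.3 the petitioner must meet the balance of probabilities (weight exceeds 51): on (h) the weight is 55, > 51, so (h) meets the standard; on (i) the weight is 52, > 51, so (i) meets the standard.
  All elements met at the final stage.
Every stage carried; the petitioner prevails on this issue.
— Issue III —
At Stage III.1 the petitioner must meet a more-likely-than-not showing (weight exceeds 52): on (j) the weight is 53, which does exceed 52, so (j) meets the standard.
  All elements met. The petitioner retains the burden for Stage III.2.
At Stage III.2 the petitioner must meet a more-likely-than-not showing (weight exceeds 52): on (k) the weight is 70 less the opposing 12 gives net 58, which does exceed 52, so (k) meets the standard; on (l) the weight is 94 less the opposing 24 gives net 70, > 52, so (l) meets the standard.
  The petitioner carries the last stage.
All stages carried — the petitioner prevails on this issue.
Per-issue: Issue I → petitioner; Issue II → petitioner; Issue III → petitioner. The petitioner must prevail on every issue; overall, the petitioner prevails.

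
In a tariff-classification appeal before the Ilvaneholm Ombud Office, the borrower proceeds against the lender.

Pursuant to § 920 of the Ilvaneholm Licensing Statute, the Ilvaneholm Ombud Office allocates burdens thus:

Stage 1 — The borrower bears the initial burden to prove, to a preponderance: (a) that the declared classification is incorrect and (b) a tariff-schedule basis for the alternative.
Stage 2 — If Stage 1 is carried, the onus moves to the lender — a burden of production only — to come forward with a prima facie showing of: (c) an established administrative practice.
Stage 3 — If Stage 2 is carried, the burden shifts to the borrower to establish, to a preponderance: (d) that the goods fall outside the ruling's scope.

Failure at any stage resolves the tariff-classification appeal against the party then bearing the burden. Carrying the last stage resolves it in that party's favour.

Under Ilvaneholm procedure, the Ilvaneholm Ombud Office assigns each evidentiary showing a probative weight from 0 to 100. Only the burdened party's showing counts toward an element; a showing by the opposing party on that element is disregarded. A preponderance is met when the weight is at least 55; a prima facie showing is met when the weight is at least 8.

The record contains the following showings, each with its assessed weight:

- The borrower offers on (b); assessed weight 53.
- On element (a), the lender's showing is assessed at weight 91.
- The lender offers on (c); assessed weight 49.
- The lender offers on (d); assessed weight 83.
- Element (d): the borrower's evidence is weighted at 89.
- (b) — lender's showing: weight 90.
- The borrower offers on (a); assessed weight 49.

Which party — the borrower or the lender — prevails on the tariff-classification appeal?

lender

Stage 1 — burden on borrower; standard: a preponderance (weight is at least 55).
    (a): 49 (lender's 91 disregarded) < 55 [not met]
    (b): 53 (lender's 90 disregarded) < 55 [not met]
  Stage 1 not carried; the borrower fails its burden.
The lender prevails.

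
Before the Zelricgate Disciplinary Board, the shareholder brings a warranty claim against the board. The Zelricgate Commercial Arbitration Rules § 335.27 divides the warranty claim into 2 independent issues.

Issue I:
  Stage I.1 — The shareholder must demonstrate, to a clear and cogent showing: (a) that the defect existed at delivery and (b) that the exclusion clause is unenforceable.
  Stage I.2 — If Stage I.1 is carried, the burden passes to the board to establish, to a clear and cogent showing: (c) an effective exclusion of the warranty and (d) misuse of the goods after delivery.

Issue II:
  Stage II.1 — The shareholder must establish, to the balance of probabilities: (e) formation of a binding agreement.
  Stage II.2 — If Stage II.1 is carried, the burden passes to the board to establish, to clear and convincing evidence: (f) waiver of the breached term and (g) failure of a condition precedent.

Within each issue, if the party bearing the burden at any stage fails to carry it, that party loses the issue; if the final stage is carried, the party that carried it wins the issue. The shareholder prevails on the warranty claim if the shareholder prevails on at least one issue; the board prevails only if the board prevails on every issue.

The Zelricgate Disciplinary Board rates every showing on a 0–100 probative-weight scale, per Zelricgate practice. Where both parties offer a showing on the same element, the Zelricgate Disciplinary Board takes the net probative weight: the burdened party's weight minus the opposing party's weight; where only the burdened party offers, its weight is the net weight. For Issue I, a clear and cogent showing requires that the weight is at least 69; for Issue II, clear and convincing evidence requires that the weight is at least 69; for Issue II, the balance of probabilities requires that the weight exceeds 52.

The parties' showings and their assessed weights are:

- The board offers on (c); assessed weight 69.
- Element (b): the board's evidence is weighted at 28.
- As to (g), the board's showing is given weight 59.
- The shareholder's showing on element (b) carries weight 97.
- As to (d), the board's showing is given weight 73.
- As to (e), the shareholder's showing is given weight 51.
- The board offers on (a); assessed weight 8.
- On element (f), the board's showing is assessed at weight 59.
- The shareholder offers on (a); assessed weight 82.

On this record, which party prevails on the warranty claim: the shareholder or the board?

— Issue I —
Stage I.1 (shareholder, a clear and cogent showing, weight is at least 69): (a) net 82−8=74 ≥ 69 — meets; (b) net 97−28=69 ≥ 69 — meets.
  All elements met. The burden passes to the board.
Stage I.2 (board, a clear and cogent showing, weight is at least 69): (c) 69 ≥ 69 — meets; (d) 73 ≥ 69 — meets.
  Stage I.2 carried; the final stage is satisfied.
Every stage carried; the board prevails on this issue.
— Issue II —
Stage II.1 — burden on shareholder; standard: the balance of probabilities (weight exceeds 52).
    (e): 51 ≤ 52 [not met]
  The shareholder does not carry Stage II.1.
The board prevails on this issue.
Per-issue: Issue I → board; Issue II → board. The shareholder must prevail on at least one issue; overall, the board prevails.

board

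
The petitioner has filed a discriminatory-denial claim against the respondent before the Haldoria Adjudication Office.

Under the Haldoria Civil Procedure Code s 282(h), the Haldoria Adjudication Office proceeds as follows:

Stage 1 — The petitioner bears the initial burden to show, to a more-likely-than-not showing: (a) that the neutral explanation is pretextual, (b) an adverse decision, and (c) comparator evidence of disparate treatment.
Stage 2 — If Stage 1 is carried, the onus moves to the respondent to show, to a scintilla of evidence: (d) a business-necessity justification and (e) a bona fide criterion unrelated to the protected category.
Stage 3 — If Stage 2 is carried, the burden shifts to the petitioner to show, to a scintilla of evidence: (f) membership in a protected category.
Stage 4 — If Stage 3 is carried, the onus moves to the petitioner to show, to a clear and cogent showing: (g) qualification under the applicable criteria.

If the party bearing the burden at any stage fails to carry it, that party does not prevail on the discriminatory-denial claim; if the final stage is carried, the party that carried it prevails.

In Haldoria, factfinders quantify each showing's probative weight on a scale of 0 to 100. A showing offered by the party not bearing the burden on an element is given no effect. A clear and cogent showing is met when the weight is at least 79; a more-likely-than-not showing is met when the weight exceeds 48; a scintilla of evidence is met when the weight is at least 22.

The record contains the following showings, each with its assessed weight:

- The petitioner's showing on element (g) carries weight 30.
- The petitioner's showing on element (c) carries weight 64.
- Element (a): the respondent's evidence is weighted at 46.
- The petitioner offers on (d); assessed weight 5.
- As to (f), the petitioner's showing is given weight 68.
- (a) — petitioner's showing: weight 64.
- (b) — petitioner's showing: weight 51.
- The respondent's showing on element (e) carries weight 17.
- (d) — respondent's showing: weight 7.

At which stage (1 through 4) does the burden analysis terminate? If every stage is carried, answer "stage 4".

At Stage 1 the petitioner must meet a more-likely-than-not showing (weight exceeds 48): on (a) the weight is 64 (the respondent's 46 is given no effect), which does exceed 48, so (a) meets the standard; on (b) the weight is 51, which does exceed 48, so (b) meets the standard; on (c) the weight is 64, which does exceed 48, so (c) meets the standard.
  The petitioner carries Stage 1; the respondent now bears the burden.
At Stage 2 the respondent must meet a scintilla of evidence (weight is at least 22): on (d) the weight is 7 (the petitioner's 5 is given no effect), < 22, so (d) does not meet the standard; on (e) the weight is 17, < 22, so (e) does not meet the standard.
  Stage 2 not carried; the respondent fails its burden.
The analysis ends at Stage 2; the petitioner prevails.

stage 2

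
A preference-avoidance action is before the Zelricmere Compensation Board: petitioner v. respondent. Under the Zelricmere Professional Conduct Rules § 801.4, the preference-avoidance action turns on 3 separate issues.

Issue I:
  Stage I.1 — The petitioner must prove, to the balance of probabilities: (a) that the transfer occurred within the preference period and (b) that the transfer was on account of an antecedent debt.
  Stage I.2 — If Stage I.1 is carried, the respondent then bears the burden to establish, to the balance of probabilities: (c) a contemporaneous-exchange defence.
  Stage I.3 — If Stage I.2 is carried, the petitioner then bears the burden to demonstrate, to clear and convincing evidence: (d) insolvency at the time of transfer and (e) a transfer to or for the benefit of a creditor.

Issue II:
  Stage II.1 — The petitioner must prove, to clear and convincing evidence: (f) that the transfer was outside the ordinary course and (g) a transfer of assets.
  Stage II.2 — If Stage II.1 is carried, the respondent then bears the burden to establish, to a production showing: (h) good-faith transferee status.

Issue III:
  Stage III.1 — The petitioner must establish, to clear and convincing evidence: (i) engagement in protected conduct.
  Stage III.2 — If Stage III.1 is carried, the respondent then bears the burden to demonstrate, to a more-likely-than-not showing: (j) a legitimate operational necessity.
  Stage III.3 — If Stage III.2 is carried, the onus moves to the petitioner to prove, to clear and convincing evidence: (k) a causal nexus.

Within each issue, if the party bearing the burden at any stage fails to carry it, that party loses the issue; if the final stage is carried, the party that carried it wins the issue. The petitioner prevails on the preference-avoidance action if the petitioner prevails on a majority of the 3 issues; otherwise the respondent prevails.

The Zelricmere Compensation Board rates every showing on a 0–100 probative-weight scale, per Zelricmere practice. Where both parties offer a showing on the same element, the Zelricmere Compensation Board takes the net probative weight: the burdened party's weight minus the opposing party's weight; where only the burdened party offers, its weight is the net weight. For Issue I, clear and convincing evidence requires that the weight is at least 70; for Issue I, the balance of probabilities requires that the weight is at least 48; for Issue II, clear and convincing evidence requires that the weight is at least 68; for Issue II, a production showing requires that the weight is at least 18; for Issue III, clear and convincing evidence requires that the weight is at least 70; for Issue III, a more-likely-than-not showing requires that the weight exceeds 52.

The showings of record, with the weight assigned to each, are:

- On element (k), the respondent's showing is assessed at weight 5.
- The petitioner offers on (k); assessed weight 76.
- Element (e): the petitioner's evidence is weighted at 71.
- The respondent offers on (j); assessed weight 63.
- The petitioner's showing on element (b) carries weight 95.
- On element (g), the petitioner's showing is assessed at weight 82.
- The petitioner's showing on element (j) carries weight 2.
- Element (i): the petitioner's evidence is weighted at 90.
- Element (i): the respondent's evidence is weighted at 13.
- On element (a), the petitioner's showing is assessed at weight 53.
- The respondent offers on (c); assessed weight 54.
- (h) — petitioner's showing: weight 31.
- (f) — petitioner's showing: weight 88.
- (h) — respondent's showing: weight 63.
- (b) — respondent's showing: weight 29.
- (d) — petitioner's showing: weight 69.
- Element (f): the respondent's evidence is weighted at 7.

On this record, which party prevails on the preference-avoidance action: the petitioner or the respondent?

— Issue I —
At Stage I.1 the petitioner must meet the balance of probabilities (weight is at least 48): on (a) the weight is 53, which does reach 48, so (a) meets the standard; on (b) the weight is 95 less the opposing 29 gives net 66, which does reach 48, so (b) meets the standard.
  All elements met. The burden passes to the respondent.
At Stage I.2 the respondent must meet the balance of probabilities (weight is at least 48): on (c) the weight is 54, ≥ 48, so (c) meets the standard.
  All elements met. The burden passes to the petitioner.
At Stage I.3 the petitioner must meet clear and convincing evidence (weight is at least 70): on (d) the weight is 69, which does not reach 70, so (d) does not meet the standard; on (e) the weight is 71, ≥ 70, so (e) meets the standard.
  The petitioner does not carry Stage I.3.
The respondent prevails on this issue.
— Issue II —
Stage II.1 (petitioner, clear and convincing evidence, weight is at least 68): (f) net 88−7=81 ≥ 68 — meets; (g) 82 ≥ 68 — meets.
  Stage II.1 carried; the burden shifts to the respondent.
Stage II.2 (respondent, a production showing, weight is at least 18): (h) net 63−31=32 ≥ 18 — meets.
  The respondent carries the last stage.
Every stage carried; the respondent prevails on this issue.
— Issue III —
Stage III.1 — burden on petitioner; standard: clear and convincing evidence (weight is at least 70).
    (i): 90 − 13 = 77 ≥ 70 [met]
  Stage III.1 is satisfied; the onus moves to the respondent.
Stage III.2 — burden on respondent; standard: a more-likely-than-not showing (weight exceeds 52).
    (j): 63 − 2 = 61 > 52 [met]
  Stage III.2 is satisfied; the onus moves to the petitioner.
Stage III.3 — burden on petitioner; standard: clear and convincing evidence (weight is at least 70).
    (k): 76 − 5 = 71 ≥ 70 [met]
  The petitioner carries the last stage.
All stages carried — the petitioner prevails on this issue.
Per-issue: Issue I → respondent; Issue II → respondent; Issue III → petitioner. The petitioner must prevail on a majority of issues; overall, the respondent prevails.

respondent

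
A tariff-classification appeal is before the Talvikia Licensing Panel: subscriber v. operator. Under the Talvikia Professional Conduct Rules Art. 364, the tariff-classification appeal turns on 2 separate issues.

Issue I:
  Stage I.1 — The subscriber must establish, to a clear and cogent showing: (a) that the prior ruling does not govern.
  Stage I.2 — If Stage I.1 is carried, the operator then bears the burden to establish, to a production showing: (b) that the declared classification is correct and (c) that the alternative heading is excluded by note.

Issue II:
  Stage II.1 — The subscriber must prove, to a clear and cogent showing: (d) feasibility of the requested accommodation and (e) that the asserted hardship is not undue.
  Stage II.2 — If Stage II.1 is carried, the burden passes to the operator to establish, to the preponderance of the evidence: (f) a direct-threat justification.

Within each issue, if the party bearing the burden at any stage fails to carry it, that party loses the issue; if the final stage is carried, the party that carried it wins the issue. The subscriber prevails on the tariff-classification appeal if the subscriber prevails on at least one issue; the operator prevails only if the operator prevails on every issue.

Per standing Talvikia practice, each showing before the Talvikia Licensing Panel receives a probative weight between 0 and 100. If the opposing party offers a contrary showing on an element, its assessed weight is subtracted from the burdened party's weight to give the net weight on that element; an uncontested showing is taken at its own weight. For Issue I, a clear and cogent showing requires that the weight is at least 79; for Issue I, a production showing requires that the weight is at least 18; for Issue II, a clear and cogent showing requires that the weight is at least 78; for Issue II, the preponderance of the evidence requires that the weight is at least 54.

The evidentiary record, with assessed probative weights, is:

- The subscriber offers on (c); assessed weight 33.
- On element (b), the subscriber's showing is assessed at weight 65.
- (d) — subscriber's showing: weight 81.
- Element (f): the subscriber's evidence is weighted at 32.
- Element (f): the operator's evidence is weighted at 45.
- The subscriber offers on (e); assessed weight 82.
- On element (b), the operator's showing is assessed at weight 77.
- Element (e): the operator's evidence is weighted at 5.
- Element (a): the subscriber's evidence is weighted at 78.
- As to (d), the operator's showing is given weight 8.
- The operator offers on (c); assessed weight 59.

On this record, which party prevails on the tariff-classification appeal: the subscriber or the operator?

— Issue I —
Stage I.1 — burden on subscriber; standard: a clear and cogent showing (weight is at least 79).
    (a): 78 < 79 [not met]
  Stage I.1 not carried; the subscriber fails its burden.
So the operator prevails on this issue.
— Issue II —
At Stage II.1 the subscriber must meet a clear and cogent showing (weight is at least 78): on (d) the weight is 81 less the opposing 8 gives net 73, which does not reach 78, so (d) does not meet the standard; on (e) the weight is 82 less the opposing 5 gives net 77, < 78, so (e) does not meet the standard.
  Not every element is met, so the subscriber fails to carry Stage II.1.
The analysis ends at Stage II.1; the operator prevails on this issue.
Per-issue: Issue I → operator; Issue II → operator. The subscriber must prevail on at least one issue; overall, the operator prevails.

operator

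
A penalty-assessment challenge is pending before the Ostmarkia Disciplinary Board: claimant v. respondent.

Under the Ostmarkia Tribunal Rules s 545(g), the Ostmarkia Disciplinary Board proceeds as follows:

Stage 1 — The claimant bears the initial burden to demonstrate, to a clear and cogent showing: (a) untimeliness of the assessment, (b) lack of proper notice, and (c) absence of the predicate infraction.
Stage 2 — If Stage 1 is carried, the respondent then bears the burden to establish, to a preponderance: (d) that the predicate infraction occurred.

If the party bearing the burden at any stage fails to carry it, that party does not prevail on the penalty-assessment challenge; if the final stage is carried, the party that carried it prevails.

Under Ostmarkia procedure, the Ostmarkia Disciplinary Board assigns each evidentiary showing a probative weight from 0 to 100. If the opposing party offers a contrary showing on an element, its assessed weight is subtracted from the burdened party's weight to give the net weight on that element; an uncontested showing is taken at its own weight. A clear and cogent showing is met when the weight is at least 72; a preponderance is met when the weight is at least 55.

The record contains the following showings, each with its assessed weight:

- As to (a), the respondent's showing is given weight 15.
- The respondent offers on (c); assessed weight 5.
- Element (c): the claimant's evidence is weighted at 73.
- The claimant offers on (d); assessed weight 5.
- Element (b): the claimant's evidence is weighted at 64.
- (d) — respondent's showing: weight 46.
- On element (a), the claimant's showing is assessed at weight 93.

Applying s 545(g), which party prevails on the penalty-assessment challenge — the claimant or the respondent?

respondent

Stage 1 (claimant, a clear and cogent showing, weight is at least 72): (a) net 93−15=78 ≥ 72 — meets; (b) 64 < 72 — fails; (c) net 73−5=68 < 72 — fails.
  The claimant does not carry Stage 1.
So the respondent prevails.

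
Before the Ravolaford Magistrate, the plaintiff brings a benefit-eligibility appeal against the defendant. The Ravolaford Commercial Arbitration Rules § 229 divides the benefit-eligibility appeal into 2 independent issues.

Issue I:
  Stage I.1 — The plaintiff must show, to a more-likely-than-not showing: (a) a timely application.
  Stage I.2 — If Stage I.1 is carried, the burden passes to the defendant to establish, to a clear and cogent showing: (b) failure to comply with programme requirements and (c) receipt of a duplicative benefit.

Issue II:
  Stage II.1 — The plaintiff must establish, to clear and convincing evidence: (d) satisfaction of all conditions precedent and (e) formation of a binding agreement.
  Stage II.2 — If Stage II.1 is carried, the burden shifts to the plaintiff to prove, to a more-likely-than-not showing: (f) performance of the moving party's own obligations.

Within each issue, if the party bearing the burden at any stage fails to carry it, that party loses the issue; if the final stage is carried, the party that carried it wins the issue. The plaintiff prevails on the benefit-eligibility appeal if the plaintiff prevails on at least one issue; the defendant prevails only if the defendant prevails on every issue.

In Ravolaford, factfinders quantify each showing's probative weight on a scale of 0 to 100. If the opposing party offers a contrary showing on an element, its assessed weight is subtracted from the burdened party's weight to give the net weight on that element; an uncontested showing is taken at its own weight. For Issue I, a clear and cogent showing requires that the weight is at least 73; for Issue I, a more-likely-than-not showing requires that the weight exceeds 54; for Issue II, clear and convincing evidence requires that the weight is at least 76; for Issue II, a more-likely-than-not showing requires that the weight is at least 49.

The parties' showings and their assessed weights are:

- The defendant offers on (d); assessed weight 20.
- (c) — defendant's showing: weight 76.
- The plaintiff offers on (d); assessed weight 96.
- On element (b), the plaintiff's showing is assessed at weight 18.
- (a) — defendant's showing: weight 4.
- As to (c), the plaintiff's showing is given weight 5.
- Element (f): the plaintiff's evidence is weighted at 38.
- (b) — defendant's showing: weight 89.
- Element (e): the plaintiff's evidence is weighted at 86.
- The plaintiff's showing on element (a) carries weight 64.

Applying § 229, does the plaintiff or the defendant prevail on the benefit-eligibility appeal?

— Issue I —
Stage I.1 (plaintiff, a more-likely-than-not showing, weight exceeds 54): (a) net 64−4=60 > 54 — meets.
  Stage I.1 is satisfied; the onus moves to the defendant.
Stage I.2 (defendant, a clear and cogent showing, weight is at least 73): (b) net 89−18=71 < 73 — fails; (c) net 76−5=71 < 73 — fails.
  Not every element is met, so the defendant fails to carry Stage I.2.
The plaintiff prevails on this issue.
— Issue II —
At Stage II.1 the plaintiff must meet clear and convincing evidence (weight is at least 76): on (d) the weight is 96 less the opposing 20 gives net 76, which does reach 76, so (d) meets the standard; on (e) the weight is 86, which does reach 76, so (e) meets the standard.
  Stage II.1 is satisfied; the plaintiff continues to bear the burden.
At Stage II.2 the plaintiff must meet a more-likely-than-not showing (weight is at least 49): on (f) the weight is 38, which does not reach 49, so (f) does not meet the standard.
  Stage II.2 not carried; the plaintiff fails its burden.
The defendant prevails on this issue.
Per-issue: Issue I → plaintiff; Issue II → defendant. The plaintiff must prevail on at least one issue; overall, the plaintiff prevails.

plaintiff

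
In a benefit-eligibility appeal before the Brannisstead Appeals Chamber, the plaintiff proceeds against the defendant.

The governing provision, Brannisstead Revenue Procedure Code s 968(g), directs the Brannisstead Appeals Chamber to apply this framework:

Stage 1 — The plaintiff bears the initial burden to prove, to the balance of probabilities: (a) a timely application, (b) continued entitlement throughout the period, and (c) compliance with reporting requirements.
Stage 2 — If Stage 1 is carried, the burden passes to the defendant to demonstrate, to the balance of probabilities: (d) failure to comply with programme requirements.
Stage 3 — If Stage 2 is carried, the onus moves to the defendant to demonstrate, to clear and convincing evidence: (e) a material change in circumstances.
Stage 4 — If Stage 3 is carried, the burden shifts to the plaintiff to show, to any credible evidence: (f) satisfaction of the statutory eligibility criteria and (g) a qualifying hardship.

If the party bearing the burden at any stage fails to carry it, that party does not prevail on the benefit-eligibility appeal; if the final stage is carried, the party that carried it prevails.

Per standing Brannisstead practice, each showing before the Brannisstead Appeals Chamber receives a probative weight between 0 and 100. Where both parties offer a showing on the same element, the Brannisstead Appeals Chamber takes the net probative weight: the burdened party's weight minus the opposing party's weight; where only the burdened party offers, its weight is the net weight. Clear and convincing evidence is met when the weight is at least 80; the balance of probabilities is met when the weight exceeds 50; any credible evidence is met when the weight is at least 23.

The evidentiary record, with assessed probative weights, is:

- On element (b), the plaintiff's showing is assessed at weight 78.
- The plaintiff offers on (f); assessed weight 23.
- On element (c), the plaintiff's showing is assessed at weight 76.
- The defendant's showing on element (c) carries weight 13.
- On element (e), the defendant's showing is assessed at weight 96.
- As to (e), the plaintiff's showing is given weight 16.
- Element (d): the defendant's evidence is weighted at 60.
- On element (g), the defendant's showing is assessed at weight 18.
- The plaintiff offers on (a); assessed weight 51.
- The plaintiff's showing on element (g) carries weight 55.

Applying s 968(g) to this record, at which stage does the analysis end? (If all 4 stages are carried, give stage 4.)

Stage 1 — burden on plaintiff; standard: the balance of probabilities (weight exceeds 50).
    (a): 51 > 50 [met]
    (b): 78 > 50 [met]
    (c): 76 − 13 = 63 > 50 [met]
  Stage 1 carried; the burden shifts to the defendant.
Stage 2 — burden on defendant; standard: the balance of probabilities (weight exceeds 50).
    (d): 60 > 50 [met]
  Stage 2 carried; the burden remains with the defendant.
Stage 3 — burden on defendant; standard: clear and convincing evidence (weight is at least 80).
    (e): 96 − 16 = 80 ≥ 80 [met]
  All elements met. The burden passes to the plaintiff.
Stage 4 — burden on plaintiff; standard: any credible evidence (weight is at least 23).
    (f): 23 ≥ 23 [met]
    (g): 55 − 18 = 37 ≥ 23 [met]
  Stage 4 carried; the final stage is satisfied.
Every stage carried; the plaintiff prevails.

stage 4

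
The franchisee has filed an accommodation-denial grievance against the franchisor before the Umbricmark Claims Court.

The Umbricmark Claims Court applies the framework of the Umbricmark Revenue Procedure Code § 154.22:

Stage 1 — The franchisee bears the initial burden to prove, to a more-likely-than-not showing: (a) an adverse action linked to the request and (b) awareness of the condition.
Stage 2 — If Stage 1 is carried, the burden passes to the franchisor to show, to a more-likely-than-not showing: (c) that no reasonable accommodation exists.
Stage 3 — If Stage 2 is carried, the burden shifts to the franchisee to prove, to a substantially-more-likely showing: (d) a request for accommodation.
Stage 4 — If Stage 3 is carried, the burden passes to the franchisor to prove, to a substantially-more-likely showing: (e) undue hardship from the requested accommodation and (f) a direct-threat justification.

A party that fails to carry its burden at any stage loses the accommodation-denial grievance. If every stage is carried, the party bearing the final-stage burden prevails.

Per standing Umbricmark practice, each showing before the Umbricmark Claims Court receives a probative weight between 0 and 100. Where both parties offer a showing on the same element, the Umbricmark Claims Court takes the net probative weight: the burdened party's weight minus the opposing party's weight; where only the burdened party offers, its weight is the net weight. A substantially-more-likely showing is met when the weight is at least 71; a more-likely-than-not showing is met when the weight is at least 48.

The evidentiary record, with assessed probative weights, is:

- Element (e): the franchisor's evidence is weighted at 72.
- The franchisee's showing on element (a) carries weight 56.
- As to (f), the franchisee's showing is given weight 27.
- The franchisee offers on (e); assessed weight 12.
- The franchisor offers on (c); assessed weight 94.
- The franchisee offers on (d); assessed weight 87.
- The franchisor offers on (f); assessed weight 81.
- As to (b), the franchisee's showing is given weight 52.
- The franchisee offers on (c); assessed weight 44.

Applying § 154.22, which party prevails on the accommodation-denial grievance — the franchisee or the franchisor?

At Stage 1 the franchisee must meet a more-likely-than-not showing (weight is at least 48): on (a) the weight is 56, which does reach 48, so (a) meets the standard; on (b) the weight is 52, which does reach 48, so (b) meets the standard.
  Stage 1 is satisfied; the onus moves to the franchisor.
At Stage 2 the franchisor must meet a more-likely-than-not showing (weight is at least 48): on (c) the weight is 94 less the opposing 44 gives net 50, which does reach 48, so (c) meets the standard.
  All elements met. The burden passes to the franchisee.
At Stage 3 the franchisee must meet a substantially-more-likely showing (weight is at least 71): on (d) the weight is 87, which does reach 71, so (d) meets the standard.
  All elements met. The burden passes to the franchisor.
At Stage 4 the franchisor must meet a substantially-more-likely showing (weight is at least 71): on (e) the weight is 72 less the opposing 12 gives net 60, < 71, so (e) does not meet the standard; on (f) the weight is 81 less the opposing 27 gives net 54, which does not reach 71, so (f) does not meet the standard.
  Stage 4 not carried; the franchisor fails its burden.
So the franchisee prevails.

franchisee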